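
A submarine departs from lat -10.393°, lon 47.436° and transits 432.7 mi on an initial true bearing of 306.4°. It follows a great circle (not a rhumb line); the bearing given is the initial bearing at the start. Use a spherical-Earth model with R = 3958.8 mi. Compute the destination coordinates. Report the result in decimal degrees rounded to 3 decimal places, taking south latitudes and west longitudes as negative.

latitude -6.641°, longitude 42.365°

Angular distance δ = d/R = 432.7 / 3958.8 = 0.109301 rad.
Start latitude φ₁ = -0.181392 rad; initial bearing θ = 5.347689 rad.
sin φ₂ = sin φ₁ cos δ + cos φ₁ sin δ cos θ = (-0.180399)(0.994033) + (0.983594)(0.109083)(0.593419) = -0.115652
φ₂ = asin(-0.115652) = -0.115912 rad = -6.641°.
For the longitude increment, Δλ = atan2( sin θ sin δ cos φ₁, cos δ − sin φ₁ sin φ₂ ) = atan2(-0.086360, 0.973169) = -5.071°.
λ₂ = λ₁ + Δλ = 42.365°.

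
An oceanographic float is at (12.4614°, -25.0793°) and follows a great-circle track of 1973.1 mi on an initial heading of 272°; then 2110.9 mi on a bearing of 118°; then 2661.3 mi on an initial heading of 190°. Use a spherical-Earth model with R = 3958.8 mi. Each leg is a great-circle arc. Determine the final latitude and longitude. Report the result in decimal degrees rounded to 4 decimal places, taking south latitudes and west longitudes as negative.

latitude -41.0219°, longitude -35.8288°

Apply the spherical direct solution leg by leg, carrying full precision between legs.
Leg 1: from (12.4614°, -25.0793°), δ = 1973.1/3958.8 = 0.498409 rad, θ = 272° → φ = 11.8775°, λ = -54.3009°.
Leg 2: from (11.8775°, -54.3009°), δ = 2110.9/3958.8 = 0.533217 rad, θ = 118° → φ = -3.2262°, λ = -27.5880°.
Leg 3: from (-3.2262°, -27.5880°), δ = 2661.3/3958.8 = 0.672249 rad, θ = 190° → φ = -41.0219°, λ = -35.8288°.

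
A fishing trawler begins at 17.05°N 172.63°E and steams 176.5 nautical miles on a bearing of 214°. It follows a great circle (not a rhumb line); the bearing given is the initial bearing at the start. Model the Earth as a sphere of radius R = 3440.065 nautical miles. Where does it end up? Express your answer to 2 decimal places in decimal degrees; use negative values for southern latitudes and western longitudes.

latitude 14.61°, longitude 170.93°

δ = 176.5/3440.065 = 0.051307 rad (2.9397°).
Start latitude φ₁ = 0.297579 rad; initial bearing θ = 3.735005 rad.
Destination latitude: φ₂ = arcsin( sin φ₁ cos δ + cos φ₁ sin δ cos θ ) = arcsin(0.252172) = 14.61°.
Δλ = atan2( sin θ sin δ cos φ₁ , cos δ − sin φ₁ sin φ₂ ) = atan2(-0.027418, 0.924746) = -0.029640 rad = -1.70°.
λ₂ = λ₁ + Δλ = 170.93°.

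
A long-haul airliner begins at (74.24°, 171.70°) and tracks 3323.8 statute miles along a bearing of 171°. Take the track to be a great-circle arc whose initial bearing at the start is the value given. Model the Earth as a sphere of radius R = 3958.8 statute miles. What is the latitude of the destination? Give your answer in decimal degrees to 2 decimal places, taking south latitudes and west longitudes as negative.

Angular distance δ = d/R = 3323.8 / 3958.8 = 0.839598 rad.
Start latitude φ₁ = 1.295732 rad; initial bearing θ = 2.984513 rad.
Applying the spherical law of cosines for sides, sin φ₂ = sin φ₁ cos δ + cos φ₁ sin δ cos θ = 0.442970, so φ₂ = 26.29°.
Δλ = atan2( sin θ sin δ cos φ₁ , cos δ − sin φ₁ sin φ₂ ) = atan2(0.031628, 0.241444) = 0.130252 rad = 7.46°.
Hence λ₂ = 171.70° + 7.46° = 179.16°.

latitude 26.29°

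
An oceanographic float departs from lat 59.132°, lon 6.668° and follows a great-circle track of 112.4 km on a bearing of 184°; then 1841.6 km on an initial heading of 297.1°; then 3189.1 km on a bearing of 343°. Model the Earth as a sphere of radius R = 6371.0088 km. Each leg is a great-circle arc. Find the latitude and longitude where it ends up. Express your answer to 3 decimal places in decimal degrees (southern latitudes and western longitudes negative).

Apply the spherical direct solution leg by leg, carrying full precision between legs.
Leg 1: from (59.132°, 6.668°), δ = 112.4/6371.0088 = 0.017642 rad, θ = 184° → φ = 58.124°, λ = 6.534°.
Leg 2: from (58.124°, 6.534°), δ = 1841.6/6371.0088 = 0.289059 rad, θ = 297.1° → φ = 61.949°, λ = -26.123°.
Leg 3: from (61.949°, -26.123°), δ = 3189.1/6371.0088 = 0.500564 rad, θ = 343° → φ = 81.922°, λ = -113.056°.

latitude 81.922°, longitude -113.056°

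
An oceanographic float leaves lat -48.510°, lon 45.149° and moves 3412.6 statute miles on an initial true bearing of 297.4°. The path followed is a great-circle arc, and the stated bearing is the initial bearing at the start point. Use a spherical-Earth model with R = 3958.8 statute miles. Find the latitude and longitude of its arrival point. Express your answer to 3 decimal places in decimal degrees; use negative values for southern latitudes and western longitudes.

Angular distance δ = d/R = 3412.6 / 3958.8 = 0.862029 rad.
Start latitude φ₁ = -0.846659 rad; initial bearing θ = 5.190609 rad.
sin φ₂ = sin φ₁ cos δ + cos φ₁ sin δ cos θ = (-0.749071)(0.650899) + (0.662489)(0.759165)(0.460200) = -0.256117
φ₂ = asin(-0.256117) = -0.259003 rad = -14.840°.
Then Δλ = atan2(-0.446517, 0.459048) = -0.771560 rad, from sin θ sin δ cos φ₁ over cos δ − sin φ₁ sin φ₂.
λ₂ = 45.149° + -44.207° = 0.942°.

latitude -14.840°, longitude 0.942°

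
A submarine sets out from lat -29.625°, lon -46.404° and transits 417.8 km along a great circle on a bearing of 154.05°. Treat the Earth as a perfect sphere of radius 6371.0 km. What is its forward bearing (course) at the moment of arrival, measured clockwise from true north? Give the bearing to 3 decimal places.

final bearing 153.031°

Central angle δ = d/R = 0.065578 rad.
With φ₁ = -29.625° = -0.517054 rad and θ = 154.05° = 2.688680 rad:
Applying the spherical law of cosines for sides, sin φ₂ = sin φ₁ cos δ + cos φ₁ sin δ cos θ = -0.544480, so φ₂ = -32.989°.
Δλ = atan2( sin θ sin δ cos φ₁ , cos δ − sin φ₁ sin φ₂ ) = atan2(0.024927, 0.728702) = 0.034194 rad = 1.959°.
λ₂ = λ₁ + Δλ = -44.445°.
The forward bearing on arrival equals the back-azimuth from the destination plus 180°.
Back-azimuth from P₂ (-32.989°, -44.445°) to P₁ (-29.625°, -46.404°), with Δλ' = λ₁ − λ₂ = -1.959°: atan2( sin Δλ' cos φ₁ , cos φ₂ sin φ₁ − sin φ₂ cos φ₁ cos Δλ' ) = 333.031°.
Final bearing = (333.031° + 180°) mod 360° = 153.031°.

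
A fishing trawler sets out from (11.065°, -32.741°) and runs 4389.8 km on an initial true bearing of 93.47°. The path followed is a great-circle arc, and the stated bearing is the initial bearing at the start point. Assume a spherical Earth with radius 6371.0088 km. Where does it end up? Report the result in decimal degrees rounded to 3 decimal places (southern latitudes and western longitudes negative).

Angular distance δ = d/R = 4389.8 / 6371.0088 = 0.689027 rad.
With φ₁ = 11.065° = 0.193121 rad and θ = 93.47° = 1.631359 rad:
sin φ₂ = sin φ₁ cos δ + cos φ₁ sin δ cos θ = (0.191922)(0.771865) + (0.981410)(0.635787)(-0.060526) = 0.110372
φ₂ = asin(0.110372) = 0.110597 rad = 6.337°.
Then Δλ = atan2(0.622824, 0.750682) = 0.692577 rad, from sin θ sin δ cos φ₁ over cos δ − sin φ₁ sin φ₂.
λ₂ = λ₁ + Δλ = 6.941°.

latitude 6.337°, longitude 6.941°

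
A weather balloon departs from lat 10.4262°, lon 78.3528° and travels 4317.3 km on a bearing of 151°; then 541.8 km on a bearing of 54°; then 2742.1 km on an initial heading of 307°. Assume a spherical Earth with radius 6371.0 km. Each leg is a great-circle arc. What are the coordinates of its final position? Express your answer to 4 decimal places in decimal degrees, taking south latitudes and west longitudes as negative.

Apply the spherical direct solution leg by leg, carrying full precision between legs.
Leg 1: from (10.4262°, 78.3528°), δ = 4317.3/6371 = 0.677649 rad, θ = 151° → φ = -23.4730°, λ = 97.7054°.
Leg 2: from (-23.4730°, 97.7054°), δ = 541.8/6371 = 0.085042 rad, θ = 54° → φ = -20.5535°, λ = 101.9140°.
Leg 3: from (-20.5535°, 101.9140°), δ = 2742.1/6371 = 0.430403 rad, θ = 307° → φ = -4.8155°, λ = 82.3779°.

latitude -4.8155°, longitude 82.3779°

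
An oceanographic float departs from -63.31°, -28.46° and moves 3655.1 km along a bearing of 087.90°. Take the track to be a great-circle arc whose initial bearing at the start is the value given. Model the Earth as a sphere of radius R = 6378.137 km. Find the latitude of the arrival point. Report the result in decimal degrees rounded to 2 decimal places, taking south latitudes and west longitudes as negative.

δ = 3655.1/6378.137 = 0.573067 rad (32.8343°).
With φ₁ = -63.31° = -1.104968 rad and θ = 87.9° = 1.534144 rad:
Destination latitude: φ₂ = arcsin( sin φ₁ cos δ + cos φ₁ sin δ cos θ ) = arcsin(-0.741790) = -47.88°.
Δλ = atan2( sin θ sin δ cos φ₁ , cos δ − sin φ₁ sin φ₂ ) = atan2(0.243378, 0.177490) = 0.940690 rad = 53.90°.
λ₂ = -28.46° + 53.90° = 25.44°.

latitude -47.88°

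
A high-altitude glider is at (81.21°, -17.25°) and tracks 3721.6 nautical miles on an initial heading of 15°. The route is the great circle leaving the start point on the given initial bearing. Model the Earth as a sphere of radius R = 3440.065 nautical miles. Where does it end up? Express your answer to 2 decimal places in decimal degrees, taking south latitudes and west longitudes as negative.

latitude 36.48°, longitude 146.24°

Angular distance δ = d/R = 3721.6 / 3440.065 = 1.081840 rad.
Converting: φ₁ = 1.417382 rad, θ = 0.261799 rad.
sin φ₂ = sin φ₁ cos δ + cos φ₁ sin δ cos θ = (0.988255)(0.469705) + (0.152813)(0.882824)(0.965926) = 0.594498
φ₂ = asin(0.594498) = 0.636642 rad = 36.48°.
Then Δλ = atan2(0.034917, -0.117811) = 2.853463 rad, from sin θ sin δ cos φ₁ over cos δ − sin φ₁ sin φ₂.
Hence λ₂ = -17.25° + 163.49° = 146.24°.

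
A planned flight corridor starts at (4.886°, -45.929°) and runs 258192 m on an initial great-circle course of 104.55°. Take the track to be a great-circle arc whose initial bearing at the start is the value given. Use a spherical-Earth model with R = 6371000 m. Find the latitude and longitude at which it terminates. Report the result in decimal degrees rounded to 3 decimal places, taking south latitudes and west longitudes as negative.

Central angle δ = d/R = 0.040526 rad.
Start latitude φ₁ = 0.085277 rad; initial bearing θ = 1.824742 rad.
Applying the spherical law of cosines for sides, sin φ₂ = sin φ₁ cos δ + cos φ₁ sin δ cos θ = 0.074962, so φ₂ = 4.299°.
Δλ = atan2( sin θ sin δ cos φ₁ , cos δ − sin φ₁ sin φ₂ ) = atan2(0.039073, 0.992794) = 0.039336 rad = 2.254°.
λ₂ = λ₁ + Δλ = -43.675°.

latitude 4.299°, longitude -43.675°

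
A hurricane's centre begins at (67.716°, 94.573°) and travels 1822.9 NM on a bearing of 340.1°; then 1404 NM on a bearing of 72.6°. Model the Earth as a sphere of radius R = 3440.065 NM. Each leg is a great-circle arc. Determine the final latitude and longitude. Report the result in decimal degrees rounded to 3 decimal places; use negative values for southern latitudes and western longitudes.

latitude 67.318°, longitude 50.527°

Apply the spherical direct solution leg by leg, carrying full precision between legs.
Leg 1: from (67.716°, 94.573°), δ = 1822.9/3440.065 = 0.529903 rad, θ = 340.1° → φ = 78.135°, λ = -28.626°.
Leg 2: from (78.135°, -28.626°), δ = 1404/3440.065 = 0.408132 rad, θ = 72.6° → φ = 67.318°, λ = 50.527°.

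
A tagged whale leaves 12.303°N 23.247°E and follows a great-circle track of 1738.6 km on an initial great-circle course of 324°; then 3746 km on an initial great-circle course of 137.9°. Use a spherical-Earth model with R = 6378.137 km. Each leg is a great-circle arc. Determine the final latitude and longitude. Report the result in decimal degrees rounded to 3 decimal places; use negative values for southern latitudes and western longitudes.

latitude -1.463°, longitude 35.031°

Apply the spherical direct solution leg by leg, carrying full precision between legs.
Leg 1: from (12.303°, 23.247°), δ = 1738.6/6378.137 = 0.272587 rad, θ = 324° → φ = 24.710°, λ = 13.215°.
Leg 2: from (24.710°, 13.215°), δ = 3746/6378.137 = 0.587319 rad, θ = 137.9° → φ = -1.463°, λ = 35.031°.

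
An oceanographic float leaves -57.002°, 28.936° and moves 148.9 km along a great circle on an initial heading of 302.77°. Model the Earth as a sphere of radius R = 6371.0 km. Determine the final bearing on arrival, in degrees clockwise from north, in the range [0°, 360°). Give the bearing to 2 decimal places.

Angular distance δ = d/R = 148.9 / 6371 = 0.023372 rad.
Converting: φ₁ = -0.994873 rad, θ = 5.284333 rad.
Applying the spherical law of cosines for sides, sin φ₂ = sin φ₁ cos δ + cos φ₁ sin δ cos θ = -0.831572, so φ₂ = -56.261°.
Δλ = atan2( sin θ sin δ cos φ₁ , cos δ − sin φ₁ sin φ₂ ) = atan2(-0.010702, 0.302296) = -0.035386 rad = -2.027°.
λ₂ = 28.936° + -2.027° = 26.909°.
The forward bearing on arrival equals the back-azimuth from the destination plus 180°.
Back-azimuth from P₂ (-56.26°, 26.91°) to P₁ (-57.00°, 28.94°), with Δλ' = λ₁ − λ₂ = 2.03°: atan2( sin Δλ' cos φ₁ , cos φ₂ sin φ₁ − sin φ₂ cos φ₁ cos Δλ' ) = 124.46°.
Final bearing = (124.46° + 180°) mod 360° = 304.46°.

final bearing 304.46°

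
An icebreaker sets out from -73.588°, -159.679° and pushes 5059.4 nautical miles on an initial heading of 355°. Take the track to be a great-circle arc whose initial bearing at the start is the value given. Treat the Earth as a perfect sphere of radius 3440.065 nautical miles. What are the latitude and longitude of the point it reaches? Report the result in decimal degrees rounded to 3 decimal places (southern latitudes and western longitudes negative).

Angular distance δ = d/R = 5059.4 / 3440.065 = 1.470728 rad.
Start latitude φ₁ = -1.284353 rad; initial bearing θ = 6.195919 rad.
sin φ₂ = sin φ₁ cos δ + cos φ₁ sin δ cos θ = (-0.959255)(0.099901) + (0.282542)(0.994997)(0.996195) = 0.184228
φ₂ = asin(0.184228) = 0.185287 rad = 10.616°.
Δλ = atan2( sin θ sin δ cos φ₁ , cos δ − sin φ₁ sin φ₂ ) = atan2(-0.024502, 0.276623) = -0.088345 rad = -5.062°.
Hence λ₂ = -159.679° + -5.062° = -164.741°.

latitude 10.616°, longitude -164.741°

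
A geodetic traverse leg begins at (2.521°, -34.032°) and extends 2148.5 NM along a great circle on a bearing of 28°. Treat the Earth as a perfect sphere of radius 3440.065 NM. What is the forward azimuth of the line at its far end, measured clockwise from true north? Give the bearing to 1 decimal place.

δ = 2148.5/3440.065 = 0.624552 rad (35.7842°).
Start latitude φ₁ = 0.044000 rad; initial bearing θ = 0.488692 rad.
sin φ₂ = sin φ₁ cos δ + cos φ₁ sin δ cos θ = (0.043986)(0.811225) + (0.999032)(0.584734)(0.882948) = 0.551472
φ₂ = asin(0.551472) = 0.584128 rad = 33.468°.
Then Δλ = atan2(0.274250, 0.786968) = 0.335329 rad, from sin θ sin δ cos φ₁ over cos δ − sin φ₁ sin φ₂.
Hence λ₂ = -34.032° + 19.213° = -14.819°.
The forward bearing on arrival equals the back-azimuth from the destination plus 180°.
Back-azimuth from P₂ (33.5°, -14.8°) to P₁ (2.5°, -34.0°), with Δλ' = λ₁ − λ₂ = -19.2°: atan2( sin Δλ' cos φ₁ , cos φ₂ sin φ₁ − sin φ₂ cos φ₁ cos Δλ' ) = 214.2°.
Final bearing = (214.2° + 180°) mod 360° = 34.2°.

final bearing 34.2°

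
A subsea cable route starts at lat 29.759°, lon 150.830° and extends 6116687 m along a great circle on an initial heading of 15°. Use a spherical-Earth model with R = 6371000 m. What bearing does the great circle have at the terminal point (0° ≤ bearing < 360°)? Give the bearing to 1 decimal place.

The arc subtends δ = 6116687/6371000 = 0.960083 rad at the centre.
Converting: φ₁ = 0.519393 rad, θ = 0.261799 rad.
sin φ₂ = sin φ₁ cos δ + cos φ₁ sin δ cos θ = (0.496353)(0.573452) + (0.868121)(0.819239)(0.965926) = 0.971600
φ₂ = asin(0.971600) = 1.331900 rad = 76.312°.
For the longitude increment, Δλ = atan2( sin θ sin δ cos φ₁, cos δ − sin φ₁ sin φ₂ ) = atan2(0.184072, 0.091196) = 63.644°.
λ₂ = 150.830° + 63.644° = 214.474°, normalized to (−180°, 180°] → -145.526°.
The forward bearing on arrival equals the back-azimuth from the destination plus 180°.
Back-azimuth from P₂ (76.3°, -145.5°) to P₁ (29.8°, 150.8°), with Δλ' = λ₁ − λ₂ = 296.4°: atan2( sin Δλ' cos φ₁ , cos φ₂ sin φ₁ − sin φ₂ cos φ₁ cos Δλ' ) = 251.7°.
Final bearing = (251.7° + 180°) mod 360° = 71.7°.

final bearing 71.7°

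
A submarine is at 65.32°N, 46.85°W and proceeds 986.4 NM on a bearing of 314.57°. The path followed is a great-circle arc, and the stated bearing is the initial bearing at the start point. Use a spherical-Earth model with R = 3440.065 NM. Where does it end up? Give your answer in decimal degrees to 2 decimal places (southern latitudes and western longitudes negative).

Angular distance δ = d/R = 986.4 / 3440.065 = 0.286739 rad.
With φ₁ = 65.32° = 1.140049 rad and θ = 314.57° = 5.490282 rad:
sin φ₂ = sin φ₁ cos δ + cos φ₁ sin δ cos θ = (0.908654)(0.959171) + (0.417550)(0.282826)(0.701780) = 0.954431
φ₂ = asin(0.954431) = 1.267746 rad = 72.64°.
Then Δλ = atan2(-0.084129, 0.091924) = -0.741152 rad, from sin θ sin δ cos φ₁ over cos δ − sin φ₁ sin φ₂.
λ₂ = λ₁ + Δλ = -89.31°.

latitude 72.64°, longitude -89.31°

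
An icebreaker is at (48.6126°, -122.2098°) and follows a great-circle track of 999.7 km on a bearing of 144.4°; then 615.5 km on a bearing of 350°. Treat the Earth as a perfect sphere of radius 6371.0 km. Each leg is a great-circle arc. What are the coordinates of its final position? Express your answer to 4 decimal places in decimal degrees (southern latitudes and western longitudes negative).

Apply the spherical direct solution leg by leg, carrying full precision between legs.
Leg 1: from (48.6126°, -122.2098°), δ = 999.7/6371 = 0.156914 rad, θ = 144.4° → φ = 41.0738°, λ = -115.2790°.
Leg 2: from (41.0738°, -115.2790°), δ = 615.5/6371 = 0.096610 rad, θ = 350° → φ = 46.5171°, λ = -116.6738°.

latitude 46.5171°, longitude -116.6738°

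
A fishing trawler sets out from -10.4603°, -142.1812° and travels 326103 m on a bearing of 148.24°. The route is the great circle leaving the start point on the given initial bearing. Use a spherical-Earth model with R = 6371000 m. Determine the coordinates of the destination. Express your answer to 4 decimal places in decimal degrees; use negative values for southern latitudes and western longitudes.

latitude -12.9497°, longitude -140.5977°

Angular distance δ = d/R = 326103 / 6371000 = 0.051186 rad.
With φ₁ = -10.4603° = -0.182567 rad and θ = 148.24° = 2.587276 rad:
Destination latitude: φ₂ = arcsin( sin φ₁ cos δ + cos φ₁ sin δ cos θ ) = arcsin(-0.224095) = -12.9497°.
For the longitude increment, Δλ = atan2( sin θ sin δ cos φ₁, cos δ − sin φ₁ sin φ₂ ) = atan2(0.026483, 0.958005) = 1.5835°.
λ₂ = λ₁ + Δλ = -140.5977°.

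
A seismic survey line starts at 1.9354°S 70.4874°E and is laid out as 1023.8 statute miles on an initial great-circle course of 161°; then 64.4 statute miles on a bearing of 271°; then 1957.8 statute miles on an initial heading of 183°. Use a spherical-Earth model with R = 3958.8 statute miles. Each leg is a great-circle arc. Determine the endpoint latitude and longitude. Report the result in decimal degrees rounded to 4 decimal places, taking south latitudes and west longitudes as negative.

latitude -44.1883°, longitude 72.5002°

Apply the spherical direct solution leg by leg, carrying full precision between legs.
Leg 1: from (-1.9354°, 70.4874°), δ = 1023.8/3958.8 = 0.258614 rad, θ = 161° → φ = -15.9214°, λ = 75.4544°.
Leg 2: from (-15.9214°, 75.4544°), δ = 64.4/3958.8 = 0.016268 rad, θ = 271° → φ = -15.9030°, λ = 74.4854°.
Leg 3: from (-15.9030°, 74.4854°), δ = 1957.8/3958.8 = 0.494544 rad, θ = 183° → φ = -44.1883°, λ = 72.5002°.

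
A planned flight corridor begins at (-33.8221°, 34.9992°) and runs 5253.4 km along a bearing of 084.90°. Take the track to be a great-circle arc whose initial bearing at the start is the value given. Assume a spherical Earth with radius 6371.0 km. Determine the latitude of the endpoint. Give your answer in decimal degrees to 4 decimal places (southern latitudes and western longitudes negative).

latitude -18.8833°

Angular distance δ = d/R = 5253.4 / 6371 = 0.824580 rad.
Converting: φ₁ = -0.590307 rad, θ = 1.481785 rad.
Applying the spherical law of cosines for sides, sin φ₂ = sin φ₁ cos δ + cos φ₁ sin δ cos θ = -0.323642, so φ₂ = -18.8833°.
For the longitude increment, Δλ = atan2( sin θ sin δ cos φ₁, cos δ − sin φ₁ sin φ₂ ) = atan2(0.607588, 0.498721) = 50.6201°.
λ₂ = λ₁ + Δλ = 85.6193°.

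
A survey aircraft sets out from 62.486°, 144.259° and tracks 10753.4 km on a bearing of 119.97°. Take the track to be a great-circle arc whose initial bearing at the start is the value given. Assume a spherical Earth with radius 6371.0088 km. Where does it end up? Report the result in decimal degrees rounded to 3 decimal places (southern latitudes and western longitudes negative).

latitude -19.438°, longitude -149.908°

Angular distance δ = d/R = 10753.4 / 6371.0088 = 1.687865 rad.
Converting: φ₁ = 1.090586 rad, θ = 2.093872 rad.
Applying the spherical law of cosines for sides, sin φ₂ = sin φ₁ cos δ + cos φ₁ sin δ cos θ = -0.332784, so φ₂ = -19.438°.
For the longitude increment, Δλ = atan2( sin θ sin δ cos φ₁, cos δ − sin φ₁ sin φ₂ ) = atan2(0.397455, 0.178345) = 65.833°.
λ₂ = 144.259° + 65.833° = 210.092°, normalized to (−180°, 180°] → -149.908°.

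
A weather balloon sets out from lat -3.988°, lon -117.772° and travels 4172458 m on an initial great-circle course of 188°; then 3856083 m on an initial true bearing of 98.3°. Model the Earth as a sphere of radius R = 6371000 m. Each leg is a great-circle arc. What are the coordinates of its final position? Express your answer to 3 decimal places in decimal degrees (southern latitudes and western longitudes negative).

Apply the spherical direct solution leg by leg, carrying full precision between legs.
Leg 1: from (-3.988°, -117.772°), δ = 4172458/6371000 = 0.654914 rad, θ = 188° → φ = -41.061°, λ = -124.227°.
Leg 2: from (-41.061°, -124.227°), δ = 3856083/6371000 = 0.605256 rad, θ = 98.3° → φ = -37.021°, λ = -79.385°.

latitude -37.021°, longitude -79.385°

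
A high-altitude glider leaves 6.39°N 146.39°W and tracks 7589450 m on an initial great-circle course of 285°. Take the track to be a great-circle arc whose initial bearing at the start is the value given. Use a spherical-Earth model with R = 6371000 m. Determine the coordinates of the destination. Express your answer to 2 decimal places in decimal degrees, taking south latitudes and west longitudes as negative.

δ = 7589450/6371000 = 1.191249 rad (68.2536°).
Converting: φ₁ = 0.111527 rad, θ = 4.974188 rad.
Applying the spherical law of cosines for sides, sin φ₂ = sin φ₁ cos δ + cos φ₁ sin δ cos θ = 0.280141, so φ₂ = 16.27°.
Δλ = atan2( sin θ sin δ cos φ₁ , cos δ − sin φ₁ sin φ₂ ) = atan2(-0.891610, 0.339321) = -1.207150 rad = -69.16°.
λ₂ = -146.39° + -69.16° = -215.55°, normalized to (−180°, 180°] → 144.45°.

latitude 16.27°, longitude 144.45°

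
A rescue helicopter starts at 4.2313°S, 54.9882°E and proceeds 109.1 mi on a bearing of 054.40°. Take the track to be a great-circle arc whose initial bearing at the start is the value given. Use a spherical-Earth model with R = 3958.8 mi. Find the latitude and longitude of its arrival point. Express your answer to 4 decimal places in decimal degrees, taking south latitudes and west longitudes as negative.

δ = 109.1/3958.8 = 0.027559 rad (1.5790°).
Start latitude φ₁ = -0.073850 rad; initial bearing θ = 0.949459 rad.
sin φ₂ = sin φ₁ cos δ + cos φ₁ sin δ cos θ = (-0.073783)(0.999620) + (0.997274)(0.027555)(0.582123) = -0.057758
φ₂ = asin(-0.057758) = -0.057790 rad = -3.3111°.
For the longitude increment, Δλ = atan2( sin θ sin δ cos φ₁, cos δ − sin φ₁ sin φ₂ ) = atan2(0.022344, 0.995359) = 1.2860°.
Hence λ₂ = 54.9882° + 1.2860° = 56.2742°.

latitude -3.3111°, longitude 56.2742°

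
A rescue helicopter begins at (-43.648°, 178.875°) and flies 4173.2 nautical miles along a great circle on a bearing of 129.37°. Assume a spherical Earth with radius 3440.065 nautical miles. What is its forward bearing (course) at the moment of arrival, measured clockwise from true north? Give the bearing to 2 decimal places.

δ = 4173.2/3440.065 = 1.213117 rad (69.5065°).
Start latitude φ₁ = -0.761801 rad; initial bearing θ = 2.257932 rad.
sin φ₂ = sin φ₁ cos δ + cos φ₁ sin δ cos θ = (-0.690226)(0.350102) + (0.723594)(0.936712)(-0.634326) = -0.671595
φ₂ = asin(-0.671595) = -0.736359 rad = -42.190°.
Δλ = atan2( sin θ sin δ cos φ₁ , cos δ − sin φ₁ sin φ₂ ) = atan2(0.523983, -0.113450) = 1.784020 rad = 102.217°.
λ₂ = 178.875° + 102.217° = 281.092°, normalized to (−180°, 180°] → -78.908°.
The forward bearing on arrival equals the back-azimuth from the destination plus 180°.
Back-azimuth from P₂ (-42.19°, -78.91°) to P₁ (-43.65°, 178.88°), with Δλ' = λ₁ − λ₂ = 257.78°: atan2( sin Δλ' cos φ₁ , cos φ₂ sin φ₁ − sin φ₂ cos φ₁ cos Δλ' ) = 229.02°.
Final bearing = (229.02° + 180°) mod 360° = 49.02°.

final bearing 49.02°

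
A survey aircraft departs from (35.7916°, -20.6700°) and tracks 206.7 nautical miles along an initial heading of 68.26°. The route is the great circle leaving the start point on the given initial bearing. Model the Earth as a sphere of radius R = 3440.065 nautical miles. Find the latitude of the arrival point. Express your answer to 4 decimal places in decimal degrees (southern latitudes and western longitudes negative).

latitude 37.0007°

The arc subtends δ = 206.7/3440.065 = 0.060086 rad at the centre.
Converting: φ₁ = 0.624681 rad, θ = 1.191362 rad.
Destination latitude: φ₂ = arcsin( sin φ₁ cos δ + cos φ₁ sin δ cos θ ) = arcsin(0.601825) = 37.0007°.
For the longitude increment, Δλ = atan2( sin θ sin δ cos φ₁, cos δ − sin φ₁ sin φ₂ ) = atan2(0.045245, 0.646225) = 4.0050°.
Hence λ₂ = -20.6700° + 4.0050° = -16.6650°.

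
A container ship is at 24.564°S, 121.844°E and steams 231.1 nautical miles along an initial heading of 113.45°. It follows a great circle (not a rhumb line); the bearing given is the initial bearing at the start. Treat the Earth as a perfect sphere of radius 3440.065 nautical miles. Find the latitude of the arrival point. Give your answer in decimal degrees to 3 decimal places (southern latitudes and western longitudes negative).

latitude -26.044°

The arc subtends δ = 231.1/3440.065 = 0.067179 rad at the centre.
Start latitude φ₁ = -0.428723 rad; initial bearing θ = 1.980076 rad.
Destination latitude: φ₂ = arcsin( sin φ₁ cos δ + cos φ₁ sin δ cos θ ) = arcsin(-0.439068) = -26.044°.
Δλ = atan2( sin θ sin δ cos φ₁ , cos δ − sin φ₁ sin φ₂ ) = atan2(0.056011, 0.815220) = 0.068598 rad = 3.930°.
λ₂ = 121.844° + 3.930° = 125.774°.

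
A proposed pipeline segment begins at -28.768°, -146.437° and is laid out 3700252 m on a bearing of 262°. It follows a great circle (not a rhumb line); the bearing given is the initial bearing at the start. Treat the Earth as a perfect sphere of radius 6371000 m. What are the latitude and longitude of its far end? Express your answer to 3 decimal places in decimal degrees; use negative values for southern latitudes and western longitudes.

latitude -27.988°, longitude 175.588°

δ = 3700252/6371000 = 0.580796 rad (33.2772°).
With φ₁ = -28.768° = -0.502096 rad and θ = 262° = 4.572763 rad:
Applying the spherical law of cosines for sides, sin φ₂ = sin φ₁ cos δ + cos φ₁ sin δ cos θ = -0.469287, so φ₂ = -27.988°.
Δλ = atan2( sin θ sin δ cos φ₁ , cos δ − sin φ₁ sin φ₂ ) = atan2(-0.476287, 0.610175) = -0.662784 rad = -37.975°.
λ₂ = -146.437° + -37.975° = -184.412°, normalized to (−180°, 180°] → 175.588°.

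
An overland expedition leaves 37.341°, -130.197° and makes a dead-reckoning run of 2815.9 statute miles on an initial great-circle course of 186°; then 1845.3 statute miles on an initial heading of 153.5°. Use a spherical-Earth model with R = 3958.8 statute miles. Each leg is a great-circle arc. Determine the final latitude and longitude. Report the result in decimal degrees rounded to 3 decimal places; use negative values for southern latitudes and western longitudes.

Apply the spherical direct solution leg by leg, carrying full precision between legs.
Leg 1: from (37.341°, -130.197°), δ = 2815.9/3958.8 = 0.711301 rad, θ = 186° → φ = -3.250°, λ = -134.116°.
Leg 2: from (-3.250°, -134.116°), δ = 1845.3/3958.8 = 0.466126 rad, θ = 153.5° → φ = -26.886°, λ = -121.123°.

latitude -26.886°, longitude -121.123°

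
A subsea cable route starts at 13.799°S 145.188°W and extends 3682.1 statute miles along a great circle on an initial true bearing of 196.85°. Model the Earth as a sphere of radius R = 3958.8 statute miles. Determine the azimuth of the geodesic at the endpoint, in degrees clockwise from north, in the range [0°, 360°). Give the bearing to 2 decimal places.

Central angle δ = d/R = 0.930105 rad.
With φ₁ = -13.799° = -0.240838 rad and θ = 196.85° = 3.435681 rad:
Applying the spherical law of cosines for sides, sin φ₂ = sin φ₁ cos δ + cos φ₁ sin δ cos θ = -0.887693, so φ₂ = -62.585°.
Then Δλ = atan2(-0.225675, 0.386020) = -0.529033 rad, from sin θ sin δ cos φ₁ over cos δ − sin φ₁ sin φ₂.
λ₂ = λ₁ + Δλ = -175.499°.
The forward bearing on arrival equals the back-azimuth from the destination plus 180°.
Back-azimuth from P₂ (-62.58°, -175.50°) to P₁ (-13.80°, -145.19°), with Δλ' = λ₁ − λ₂ = 30.31°: atan2( sin Δλ' cos φ₁ , cos φ₂ sin φ₁ − sin φ₂ cos φ₁ cos Δλ' ) = 37.69°.
Final bearing = (37.69° + 180°) mod 360° = 217.69°.

final bearing 217.69°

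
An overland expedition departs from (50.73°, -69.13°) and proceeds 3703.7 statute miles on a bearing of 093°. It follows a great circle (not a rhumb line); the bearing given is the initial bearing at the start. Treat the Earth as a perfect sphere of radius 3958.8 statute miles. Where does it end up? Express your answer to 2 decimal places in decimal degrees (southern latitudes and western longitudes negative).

δ = 3703.7/3958.8 = 0.935561 rad (53.6037°).
Start latitude φ₁ = 0.885406 rad; initial bearing θ = 1.623156 rad.
Destination latitude: φ₂ = arcsin( sin φ₁ cos δ + cos φ₁ sin δ cos θ ) = arcsin(0.432702) = 25.64°.
For the longitude increment, Δλ = atan2( sin θ sin δ cos φ₁, cos δ − sin φ₁ sin φ₂ ) = atan2(0.508804, 0.258381) = 63.08°.
Hence λ₂ = -69.13° + 63.08° = -6.05°.

latitude 25.64°, longitude -6.05°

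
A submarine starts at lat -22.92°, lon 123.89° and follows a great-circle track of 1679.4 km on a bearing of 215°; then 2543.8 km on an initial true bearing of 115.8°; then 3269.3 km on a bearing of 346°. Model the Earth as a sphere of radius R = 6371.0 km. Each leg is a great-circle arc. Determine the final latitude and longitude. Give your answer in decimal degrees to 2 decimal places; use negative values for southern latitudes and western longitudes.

Apply the spherical direct solution leg by leg, carrying full precision between legs.
Leg 1: from (-22.92°, 123.89°), δ = 1679.4/6371 = 0.263601 rad, θ = 215° → φ = -34.93°, λ = 113.39°.
Leg 2: from (-34.93°, 113.39°), δ = 2543.8/6371 = 0.399278 rad, θ = 115.8° → φ = -41.78°, λ = 141.38°.
Leg 3: from (-41.78°, 141.38°), δ = 3269.3/6371 = 0.513153 rad, θ = 346° → φ = -13.02°, λ = 134.38°.

latitude -13.02°, longitude 134.38°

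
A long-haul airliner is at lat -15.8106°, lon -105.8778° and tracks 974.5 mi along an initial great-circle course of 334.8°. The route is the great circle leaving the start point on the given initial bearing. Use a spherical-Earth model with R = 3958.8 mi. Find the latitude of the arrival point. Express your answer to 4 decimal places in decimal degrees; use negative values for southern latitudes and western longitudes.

The arc subtends δ = 974.5/3958.8 = 0.246160 rad at the centre.
With φ₁ = -15.8106° = -0.275947 rad and θ = 334.8° = 5.843362 rad:
Destination latitude: φ₂ = arcsin( sin φ₁ cos δ + cos φ₁ sin δ cos θ ) = arcsin(-0.052097) = -2.9863°.
For the longitude increment, Δλ = atan2( sin θ sin δ cos φ₁, cos δ − sin φ₁ sin φ₂ ) = atan2(-0.099829, 0.955661) = -5.9636°.
λ₂ = -105.8778° + -5.9636° = -111.8414°.

latitude -2.9863°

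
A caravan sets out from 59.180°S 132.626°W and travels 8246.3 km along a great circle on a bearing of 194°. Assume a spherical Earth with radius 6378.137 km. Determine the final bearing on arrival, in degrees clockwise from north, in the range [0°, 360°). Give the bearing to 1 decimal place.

The arc subtends δ = 8246.3/6378.137 = 1.292901 rad at the centre.
Start latitude φ₁ = -1.032886 rad; initial bearing θ = 3.385939 rad.
Applying the spherical law of cosines for sides, sin φ₂ = sin φ₁ cos δ + cos φ₁ sin δ cos θ = -0.713643, so φ₂ = -45.532°.
Δλ = atan2( sin θ sin δ cos φ₁ , cos δ − sin φ₁ sin φ₂ ) = atan2(-0.119192, -0.338531) = -2.803062 rad = -160.604°.
λ₂ = -132.626° + -160.604° = -293.230°, normalized to (−180°, 180°] → 66.770°.
The forward bearing on arrival equals the back-azimuth from the destination plus 180°.
Back-azimuth from P₂ (-45.5°, 66.8°) to P₁ (-59.2°, -132.6°), with Δλ' = λ₁ − λ₂ = -199.4°: atan2( sin Δλ' cos φ₁ , cos φ₂ sin φ₁ − sin φ₂ cos φ₁ cos Δλ' ) = 169.8°.
Final bearing = (169.8° + 180°) mod 360° = 349.8°.

final bearing 349.8°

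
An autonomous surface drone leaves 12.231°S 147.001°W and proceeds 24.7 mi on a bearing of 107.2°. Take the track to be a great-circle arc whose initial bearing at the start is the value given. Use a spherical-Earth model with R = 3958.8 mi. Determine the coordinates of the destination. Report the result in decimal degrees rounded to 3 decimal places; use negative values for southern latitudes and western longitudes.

Angular distance δ = d/R = 24.7 / 3958.8 = 0.006239 rad.
Start latitude φ₁ = -0.213471 rad; initial bearing θ = 1.870993 rad.
sin φ₂ = sin φ₁ cos δ + cos φ₁ sin δ cos θ = (-0.211854)(0.999981) + (0.977301)(0.006239)(-0.295708) = -0.213653
φ₂ = asin(-0.213653) = -0.215312 rad = -12.336°.
For the longitude increment, Δλ = atan2( sin θ sin δ cos φ₁, cos δ − sin φ₁ sin φ₂ ) = atan2(0.005825, 0.954717) = 0.350°.
Hence λ₂ = -147.001° + 0.350° = -146.651°.

latitude -12.336°, longitude -146.651°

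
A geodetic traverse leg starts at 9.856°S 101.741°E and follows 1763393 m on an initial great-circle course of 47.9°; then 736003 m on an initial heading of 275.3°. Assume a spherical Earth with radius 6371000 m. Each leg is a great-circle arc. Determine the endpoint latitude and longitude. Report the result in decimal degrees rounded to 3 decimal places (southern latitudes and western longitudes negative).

latitude 1.512°, longitude 106.848°

Apply the spherical direct solution leg by leg, carrying full precision between legs.
Leg 1: from (-9.856°, 101.741°), δ = 1763393/6371000 = 0.276784 rad, θ = 47.9° → φ = 0.908°, λ = 113.441°.
Leg 2: from (0.908°, 113.441°), δ = 736003/6371000 = 0.115524 rad, θ = 275.3° → φ = 1.512°, λ = 106.848°.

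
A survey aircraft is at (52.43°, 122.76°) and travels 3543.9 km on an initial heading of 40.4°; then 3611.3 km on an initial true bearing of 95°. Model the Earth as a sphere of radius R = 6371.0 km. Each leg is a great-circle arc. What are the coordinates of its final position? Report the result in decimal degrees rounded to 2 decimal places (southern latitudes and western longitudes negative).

latitude 49.13°, longitude -122.60°

Apply the spherical direct solution leg by leg, carrying full precision between legs.
Leg 1: from (52.43°, 122.76°), δ = 3543.9/6371 = 0.556255 rad, θ = 40.4° → φ = 66.68°, λ = -177.43°.
Leg 2: from (66.68°, -177.43°), δ = 3611.3/6371 = 0.566834 rad, θ = 95° → φ = 49.13°, λ = -122.60°.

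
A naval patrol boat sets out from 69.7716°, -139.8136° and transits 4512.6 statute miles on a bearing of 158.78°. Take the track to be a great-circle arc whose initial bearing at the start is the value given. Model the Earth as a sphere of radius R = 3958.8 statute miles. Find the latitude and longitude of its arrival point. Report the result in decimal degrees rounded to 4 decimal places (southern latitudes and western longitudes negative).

Central angle δ = d/R = 1.139891 rad.
Start latitude φ₁ = 1.217744 rad; initial bearing θ = 2.771234 rad.
sin φ₂ = sin φ₁ cos δ + cos φ₁ sin δ cos θ = (0.938322)(0.417694) + (0.345763)(0.908588)(-0.932198) = 0.099075
φ₂ = asin(0.099075) = 0.099238 rad = 5.6859°.
Δλ = atan2( sin θ sin δ cos φ₁ , cos δ − sin φ₁ sin φ₂ ) = atan2(0.113709, 0.324729) = 0.336822 rad = 19.2985°.
Hence λ₂ = -139.8136° + 19.2985° = -120.5151°.

latitude 5.6859°, longitude -120.5151°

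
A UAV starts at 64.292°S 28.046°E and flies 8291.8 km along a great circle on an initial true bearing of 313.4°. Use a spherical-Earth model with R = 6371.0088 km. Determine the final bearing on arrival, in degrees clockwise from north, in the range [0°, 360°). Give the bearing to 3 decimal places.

final bearing 341.607°

The arc subtends δ = 8291.8/6371.0088 = 1.301489 rad at the centre.
Converting: φ₁ = -1.122107 rad, θ = 5.469862 rad.
Destination latitude: φ₂ = arcsin( sin φ₁ cos δ + cos φ₁ sin δ cos θ ) = arcsin(0.047578) = 2.727°.
For the longitude increment, Δλ = atan2( sin θ sin δ cos φ₁, cos δ − sin φ₁ sin φ₂ ) = atan2(-0.303817, 0.308932) = -44.522°.
Hence λ₂ = 28.046° + -44.522° = -16.476°.
The forward bearing on arrival equals the back-azimuth from the destination plus 180°.
Back-azimuth from P₂ (2.727°, -16.476°) to P₁ (-64.292°, 28.046°), with Δλ' = λ₁ − λ₂ = 44.522°: atan2( sin Δλ' cos φ₁ , cos φ₂ sin φ₁ − sin φ₂ cos φ₁ cos Δλ' ) = 161.607°.
Final bearing = (161.607° + 180°) mod 360° = 341.607°.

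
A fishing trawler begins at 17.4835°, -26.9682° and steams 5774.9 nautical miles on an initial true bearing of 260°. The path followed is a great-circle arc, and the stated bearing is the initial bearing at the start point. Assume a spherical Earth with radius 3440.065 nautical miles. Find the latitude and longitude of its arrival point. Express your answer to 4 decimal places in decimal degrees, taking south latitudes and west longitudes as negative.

Angular distance δ = d/R = 5774.9 / 3440.065 = 1.678718 rad.
Converting: φ₁ = 0.305145 rad, θ = 4.537856 rad.
sin φ₂ = sin φ₁ cos δ + cos φ₁ sin δ cos θ = (0.300431)(-0.107713) + (0.953804)(0.994182)(-0.173648) = -0.197023
φ₂ = asin(-0.197023) = -0.198320 rad = -11.3629°.
For the longitude increment, Δλ = atan2( sin θ sin δ cos φ₁, cos δ − sin φ₁ sin φ₂ ) = atan2(-0.933848, -0.048521) = -92.9743°.
λ₂ = λ₁ + Δλ = -119.9425°.

latitude -11.3629°, longitude -119.9425°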